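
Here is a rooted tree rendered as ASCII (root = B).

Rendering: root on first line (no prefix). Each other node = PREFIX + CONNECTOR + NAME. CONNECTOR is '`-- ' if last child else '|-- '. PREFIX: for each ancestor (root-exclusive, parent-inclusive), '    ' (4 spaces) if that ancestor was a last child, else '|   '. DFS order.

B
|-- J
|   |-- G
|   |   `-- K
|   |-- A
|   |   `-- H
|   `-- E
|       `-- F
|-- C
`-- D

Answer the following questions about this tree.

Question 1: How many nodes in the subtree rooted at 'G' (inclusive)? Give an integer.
Subtree rooted at G contains: G, K
Count = 2

Answer: 2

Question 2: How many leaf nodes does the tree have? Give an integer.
Leaves (nodes with no children): C, D, F, H, K

Answer: 5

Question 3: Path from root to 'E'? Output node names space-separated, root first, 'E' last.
Walk down from root: B -> J -> E

Answer: B J E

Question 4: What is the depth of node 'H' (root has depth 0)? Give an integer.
Path from root to H: B -> J -> A -> H
Depth = number of edges = 3

Answer: 3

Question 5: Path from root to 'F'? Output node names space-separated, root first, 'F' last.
Answer: B J E F

Derivation:
Walk down from root: B -> J -> E -> F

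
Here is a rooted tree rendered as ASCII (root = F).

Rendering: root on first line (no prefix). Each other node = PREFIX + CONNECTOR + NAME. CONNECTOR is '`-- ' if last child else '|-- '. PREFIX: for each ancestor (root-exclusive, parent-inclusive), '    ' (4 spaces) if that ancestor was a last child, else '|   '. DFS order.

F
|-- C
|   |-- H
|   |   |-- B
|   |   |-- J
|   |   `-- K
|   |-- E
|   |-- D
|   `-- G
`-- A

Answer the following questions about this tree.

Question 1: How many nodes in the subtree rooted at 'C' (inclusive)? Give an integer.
Answer: 8

Derivation:
Subtree rooted at C contains: B, C, D, E, G, H, J, K
Count = 8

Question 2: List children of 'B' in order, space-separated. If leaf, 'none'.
Answer: none

Derivation:
Node B's children (from adjacency): (leaf)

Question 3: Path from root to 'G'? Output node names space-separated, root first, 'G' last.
Walk down from root: F -> C -> G

Answer: F C G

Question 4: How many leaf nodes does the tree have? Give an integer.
Leaves (nodes with no children): A, B, D, E, G, J, K

Answer: 7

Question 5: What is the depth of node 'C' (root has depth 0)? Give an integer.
Path from root to C: F -> C
Depth = number of edges = 1

Answer: 1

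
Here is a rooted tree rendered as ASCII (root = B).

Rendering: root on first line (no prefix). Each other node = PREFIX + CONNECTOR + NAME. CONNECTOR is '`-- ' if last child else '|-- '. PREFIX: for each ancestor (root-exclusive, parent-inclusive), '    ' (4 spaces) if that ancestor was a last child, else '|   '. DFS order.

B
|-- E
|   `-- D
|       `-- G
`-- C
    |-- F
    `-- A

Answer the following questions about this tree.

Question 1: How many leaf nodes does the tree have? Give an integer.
Answer: 3

Derivation:
Leaves (nodes with no children): A, F, G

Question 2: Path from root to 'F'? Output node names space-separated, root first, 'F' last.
Answer: B C F

Derivation:
Walk down from root: B -> C -> F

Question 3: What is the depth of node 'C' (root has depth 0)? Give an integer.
Path from root to C: B -> C
Depth = number of edges = 1

Answer: 1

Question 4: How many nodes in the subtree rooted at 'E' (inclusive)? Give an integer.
Answer: 3

Derivation:
Subtree rooted at E contains: D, E, G
Count = 3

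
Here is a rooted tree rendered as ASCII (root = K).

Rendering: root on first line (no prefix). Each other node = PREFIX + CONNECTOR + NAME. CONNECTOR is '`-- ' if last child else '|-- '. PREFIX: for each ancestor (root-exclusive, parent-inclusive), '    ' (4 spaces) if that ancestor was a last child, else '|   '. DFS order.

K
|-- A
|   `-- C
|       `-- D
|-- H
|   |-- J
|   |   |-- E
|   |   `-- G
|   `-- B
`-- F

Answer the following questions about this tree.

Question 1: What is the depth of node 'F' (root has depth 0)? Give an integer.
Path from root to F: K -> F
Depth = number of edges = 1

Answer: 1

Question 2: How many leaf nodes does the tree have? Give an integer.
Answer: 5

Derivation:
Leaves (nodes with no children): B, D, E, F, G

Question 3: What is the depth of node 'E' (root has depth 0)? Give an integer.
Answer: 3

Derivation:
Path from root to E: K -> H -> J -> E
Depth = number of edges = 3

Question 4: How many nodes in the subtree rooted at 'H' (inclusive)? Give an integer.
Subtree rooted at H contains: B, E, G, H, J
Count = 5

Answer: 5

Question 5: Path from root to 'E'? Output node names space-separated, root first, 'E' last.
Walk down from root: K -> H -> J -> E

Answer: K H J E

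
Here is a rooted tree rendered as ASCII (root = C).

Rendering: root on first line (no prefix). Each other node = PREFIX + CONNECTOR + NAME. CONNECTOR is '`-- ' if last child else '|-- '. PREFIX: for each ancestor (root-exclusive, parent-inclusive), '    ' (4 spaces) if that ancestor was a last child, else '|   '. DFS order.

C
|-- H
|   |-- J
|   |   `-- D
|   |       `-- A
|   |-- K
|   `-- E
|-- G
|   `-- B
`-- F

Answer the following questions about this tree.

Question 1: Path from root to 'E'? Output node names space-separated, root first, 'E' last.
Answer: C H E

Derivation:
Walk down from root: C -> H -> E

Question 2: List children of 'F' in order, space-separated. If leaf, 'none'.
Answer: none

Derivation:
Node F's children (from adjacency): (leaf)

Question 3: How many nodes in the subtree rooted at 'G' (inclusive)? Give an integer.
Answer: 2

Derivation:
Subtree rooted at G contains: B, G
Count = 2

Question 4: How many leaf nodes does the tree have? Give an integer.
Answer: 5

Derivation:
Leaves (nodes with no children): A, B, E, F, K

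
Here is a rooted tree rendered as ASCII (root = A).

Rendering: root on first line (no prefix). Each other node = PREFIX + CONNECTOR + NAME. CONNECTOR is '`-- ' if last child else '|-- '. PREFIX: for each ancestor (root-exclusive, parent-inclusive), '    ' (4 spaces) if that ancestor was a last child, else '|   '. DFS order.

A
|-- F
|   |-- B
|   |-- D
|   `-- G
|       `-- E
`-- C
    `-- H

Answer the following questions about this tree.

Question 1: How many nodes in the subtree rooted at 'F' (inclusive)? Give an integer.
Answer: 5

Derivation:
Subtree rooted at F contains: B, D, E, F, G
Count = 5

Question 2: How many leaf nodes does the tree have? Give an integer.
Answer: 4

Derivation:
Leaves (nodes with no children): B, D, E, H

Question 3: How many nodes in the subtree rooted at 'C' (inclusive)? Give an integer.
Answer: 2

Derivation:
Subtree rooted at C contains: C, H
Count = 2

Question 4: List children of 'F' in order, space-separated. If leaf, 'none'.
Answer: B D G

Derivation:
Node F's children (from adjacency): B, D, G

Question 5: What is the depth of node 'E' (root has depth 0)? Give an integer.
Path from root to E: A -> F -> G -> E
Depth = number of edges = 3

Answer: 3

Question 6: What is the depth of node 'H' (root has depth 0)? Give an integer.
Path from root to H: A -> C -> H
Depth = number of edges = 2

Answer: 2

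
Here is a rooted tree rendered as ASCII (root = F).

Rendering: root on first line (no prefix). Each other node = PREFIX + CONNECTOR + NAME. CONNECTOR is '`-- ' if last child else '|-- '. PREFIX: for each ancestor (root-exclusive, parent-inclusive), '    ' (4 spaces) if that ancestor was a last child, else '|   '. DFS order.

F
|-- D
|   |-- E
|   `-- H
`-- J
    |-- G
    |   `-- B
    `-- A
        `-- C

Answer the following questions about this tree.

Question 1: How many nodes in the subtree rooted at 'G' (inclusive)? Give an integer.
Subtree rooted at G contains: B, G
Count = 2

Answer: 2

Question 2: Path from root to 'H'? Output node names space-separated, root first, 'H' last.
Walk down from root: F -> D -> H

Answer: F D H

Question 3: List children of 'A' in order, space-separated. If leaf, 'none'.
Answer: C

Derivation:
Node A's children (from adjacency): C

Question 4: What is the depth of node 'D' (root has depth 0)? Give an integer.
Path from root to D: F -> D
Depth = number of edges = 1

Answer: 1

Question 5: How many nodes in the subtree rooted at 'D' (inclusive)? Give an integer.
Subtree rooted at D contains: D, E, H
Count = 3

Answer: 3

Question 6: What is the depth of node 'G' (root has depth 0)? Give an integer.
Path from root to G: F -> J -> G
Depth = number of edges = 2

Answer: 2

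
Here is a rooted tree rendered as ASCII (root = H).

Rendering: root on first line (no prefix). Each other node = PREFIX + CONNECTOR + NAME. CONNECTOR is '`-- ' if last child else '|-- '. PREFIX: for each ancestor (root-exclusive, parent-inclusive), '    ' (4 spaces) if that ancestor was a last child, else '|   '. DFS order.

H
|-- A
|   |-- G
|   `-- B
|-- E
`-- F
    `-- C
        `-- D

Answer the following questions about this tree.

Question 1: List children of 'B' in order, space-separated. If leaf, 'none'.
Node B's children (from adjacency): (leaf)

Answer: none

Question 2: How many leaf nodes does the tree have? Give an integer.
Answer: 4

Derivation:
Leaves (nodes with no children): B, D, E, G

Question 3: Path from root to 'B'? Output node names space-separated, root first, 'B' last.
Answer: H A B

Derivation:
Walk down from root: H -> A -> B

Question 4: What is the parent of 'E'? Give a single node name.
Answer: H

Derivation:
Scan adjacency: E appears as child of H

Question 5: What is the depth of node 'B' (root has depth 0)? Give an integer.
Path from root to B: H -> A -> B
Depth = number of edges = 2

Answer: 2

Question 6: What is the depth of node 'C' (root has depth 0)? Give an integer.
Path from root to C: H -> F -> C
Depth = number of edges = 2

Answer: 2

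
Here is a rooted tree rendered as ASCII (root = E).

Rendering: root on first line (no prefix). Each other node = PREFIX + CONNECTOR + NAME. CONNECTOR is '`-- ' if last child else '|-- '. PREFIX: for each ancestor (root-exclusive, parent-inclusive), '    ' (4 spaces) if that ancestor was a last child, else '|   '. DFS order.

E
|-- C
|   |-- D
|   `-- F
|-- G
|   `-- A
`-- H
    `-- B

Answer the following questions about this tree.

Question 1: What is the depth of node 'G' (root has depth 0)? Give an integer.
Path from root to G: E -> G
Depth = number of edges = 1

Answer: 1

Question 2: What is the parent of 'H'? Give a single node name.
Answer: E

Derivation:
Scan adjacency: H appears as child of E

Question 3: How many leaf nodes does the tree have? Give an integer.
Leaves (nodes with no children): A, B, D, F

Answer: 4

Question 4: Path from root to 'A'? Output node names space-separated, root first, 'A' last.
Answer: E G A

Derivation:
Walk down from root: E -> G -> A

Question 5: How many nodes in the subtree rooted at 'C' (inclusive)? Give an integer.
Subtree rooted at C contains: C, D, F
Count = 3

Answer: 3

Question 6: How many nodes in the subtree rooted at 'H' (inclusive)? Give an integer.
Subtree rooted at H contains: B, H
Count = 2

Answer: 2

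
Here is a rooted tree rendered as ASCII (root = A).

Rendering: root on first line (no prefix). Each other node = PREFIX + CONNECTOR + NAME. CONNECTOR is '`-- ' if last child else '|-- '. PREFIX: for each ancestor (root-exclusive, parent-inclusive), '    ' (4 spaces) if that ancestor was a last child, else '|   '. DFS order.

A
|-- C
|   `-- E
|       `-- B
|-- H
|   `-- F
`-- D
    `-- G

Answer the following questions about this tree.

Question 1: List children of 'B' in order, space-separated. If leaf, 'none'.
Answer: none

Derivation:
Node B's children (from adjacency): (leaf)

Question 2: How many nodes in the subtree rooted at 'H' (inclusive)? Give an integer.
Answer: 2

Derivation:
Subtree rooted at H contains: F, H
Count = 2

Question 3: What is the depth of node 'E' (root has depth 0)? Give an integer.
Path from root to E: A -> C -> E
Depth = number of edges = 2

Answer: 2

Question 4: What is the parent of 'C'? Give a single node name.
Scan adjacency: C appears as child of A

Answer: A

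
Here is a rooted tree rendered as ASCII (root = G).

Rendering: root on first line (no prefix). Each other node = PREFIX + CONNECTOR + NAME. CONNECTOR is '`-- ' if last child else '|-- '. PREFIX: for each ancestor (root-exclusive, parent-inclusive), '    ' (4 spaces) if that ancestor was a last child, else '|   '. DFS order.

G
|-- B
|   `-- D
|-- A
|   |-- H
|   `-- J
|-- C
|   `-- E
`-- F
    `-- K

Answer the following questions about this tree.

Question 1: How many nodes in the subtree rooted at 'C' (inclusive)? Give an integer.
Subtree rooted at C contains: C, E
Count = 2

Answer: 2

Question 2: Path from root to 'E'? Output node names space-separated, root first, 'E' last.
Answer: G C E

Derivation:
Walk down from root: G -> C -> E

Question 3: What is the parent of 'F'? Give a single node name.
Answer: G

Derivation:
Scan adjacency: F appears as child of G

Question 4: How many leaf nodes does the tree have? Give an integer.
Answer: 5

Derivation:
Leaves (nodes with no children): D, E, H, J, K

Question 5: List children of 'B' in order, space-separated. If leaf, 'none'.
Answer: D

Derivation:
Node B's children (from adjacency): D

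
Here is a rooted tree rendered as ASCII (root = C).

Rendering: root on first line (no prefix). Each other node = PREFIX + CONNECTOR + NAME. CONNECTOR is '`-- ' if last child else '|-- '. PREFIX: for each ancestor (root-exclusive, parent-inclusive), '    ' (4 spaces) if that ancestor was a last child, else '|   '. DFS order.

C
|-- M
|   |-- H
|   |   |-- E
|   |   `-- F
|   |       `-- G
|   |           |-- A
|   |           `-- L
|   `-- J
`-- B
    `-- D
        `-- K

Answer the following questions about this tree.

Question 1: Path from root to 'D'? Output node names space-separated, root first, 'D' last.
Walk down from root: C -> B -> D

Answer: C B D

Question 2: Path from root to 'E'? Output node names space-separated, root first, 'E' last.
Answer: C M H E

Derivation:
Walk down from root: C -> M -> H -> E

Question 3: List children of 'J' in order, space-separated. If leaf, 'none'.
Answer: none

Derivation:
Node J's children (from adjacency): (leaf)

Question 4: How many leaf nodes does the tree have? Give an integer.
Leaves (nodes with no children): A, E, J, K, L

Answer: 5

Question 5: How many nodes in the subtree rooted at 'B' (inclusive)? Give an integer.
Answer: 3

Derivation:
Subtree rooted at B contains: B, D, K
Count = 3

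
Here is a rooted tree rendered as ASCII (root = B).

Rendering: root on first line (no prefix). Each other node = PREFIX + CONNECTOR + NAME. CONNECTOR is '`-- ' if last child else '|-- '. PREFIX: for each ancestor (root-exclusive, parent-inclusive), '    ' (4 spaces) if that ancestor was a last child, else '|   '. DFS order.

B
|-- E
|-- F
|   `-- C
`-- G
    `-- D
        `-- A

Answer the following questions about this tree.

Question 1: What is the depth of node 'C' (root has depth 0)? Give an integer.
Answer: 2

Derivation:
Path from root to C: B -> F -> C
Depth = number of edges = 2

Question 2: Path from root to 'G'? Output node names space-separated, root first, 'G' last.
Answer: B G

Derivation:
Walk down from root: B -> G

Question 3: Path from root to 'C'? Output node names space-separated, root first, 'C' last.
Walk down from root: B -> F -> C

Answer: B F C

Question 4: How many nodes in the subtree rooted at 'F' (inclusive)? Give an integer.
Subtree rooted at F contains: C, F
Count = 2

Answer: 2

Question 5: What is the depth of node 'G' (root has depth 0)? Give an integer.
Path from root to G: B -> G
Depth = number of edges = 1

Answer: 1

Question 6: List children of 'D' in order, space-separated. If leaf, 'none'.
Node D's children (from adjacency): A

Answer: A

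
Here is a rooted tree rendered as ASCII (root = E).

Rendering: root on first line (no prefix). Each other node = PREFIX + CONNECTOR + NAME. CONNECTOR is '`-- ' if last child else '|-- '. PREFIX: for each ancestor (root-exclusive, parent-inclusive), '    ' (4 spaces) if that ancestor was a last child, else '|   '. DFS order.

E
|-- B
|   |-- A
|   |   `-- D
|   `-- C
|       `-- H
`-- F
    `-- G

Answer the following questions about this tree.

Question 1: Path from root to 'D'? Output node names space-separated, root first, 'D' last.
Answer: E B A D

Derivation:
Walk down from root: E -> B -> A -> D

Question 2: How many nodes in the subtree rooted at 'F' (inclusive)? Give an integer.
Answer: 2

Derivation:
Subtree rooted at F contains: F, G
Count = 2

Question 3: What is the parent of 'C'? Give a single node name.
Answer: B

Derivation:
Scan adjacency: C appears as child of B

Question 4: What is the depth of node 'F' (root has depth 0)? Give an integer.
Path from root to F: E -> F
Depth = number of edges = 1

Answer: 1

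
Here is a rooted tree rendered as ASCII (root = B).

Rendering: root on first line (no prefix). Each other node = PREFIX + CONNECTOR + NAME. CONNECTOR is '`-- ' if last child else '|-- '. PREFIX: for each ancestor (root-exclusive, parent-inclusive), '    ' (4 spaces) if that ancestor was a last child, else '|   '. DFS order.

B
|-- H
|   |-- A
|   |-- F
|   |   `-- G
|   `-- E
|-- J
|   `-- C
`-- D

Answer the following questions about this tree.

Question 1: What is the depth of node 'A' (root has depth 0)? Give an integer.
Path from root to A: B -> H -> A
Depth = number of edges = 2

Answer: 2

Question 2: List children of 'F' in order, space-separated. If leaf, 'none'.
Node F's children (from adjacency): G

Answer: G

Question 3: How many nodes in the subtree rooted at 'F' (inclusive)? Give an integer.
Subtree rooted at F contains: F, G
Count = 2

Answer: 2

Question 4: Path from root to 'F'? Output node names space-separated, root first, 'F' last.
Answer: B H F

Derivation:
Walk down from root: B -> H -> F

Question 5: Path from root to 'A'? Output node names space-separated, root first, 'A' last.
Answer: B H A

Derivation:
Walk down from root: B -> H -> A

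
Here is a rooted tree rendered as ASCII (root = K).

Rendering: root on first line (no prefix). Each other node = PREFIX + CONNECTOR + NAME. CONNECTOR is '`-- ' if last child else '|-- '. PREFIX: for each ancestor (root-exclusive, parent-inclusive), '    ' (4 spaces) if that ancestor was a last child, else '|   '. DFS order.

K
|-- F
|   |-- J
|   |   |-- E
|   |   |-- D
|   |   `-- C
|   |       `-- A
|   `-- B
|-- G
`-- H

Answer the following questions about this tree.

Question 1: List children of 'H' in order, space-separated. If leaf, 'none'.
Node H's children (from adjacency): (leaf)

Answer: none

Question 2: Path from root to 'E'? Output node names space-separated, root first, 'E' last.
Walk down from root: K -> F -> J -> E

Answer: K F J E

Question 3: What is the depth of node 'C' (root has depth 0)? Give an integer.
Path from root to C: K -> F -> J -> C
Depth = number of edges = 3

Answer: 3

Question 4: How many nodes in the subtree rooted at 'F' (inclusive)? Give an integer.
Subtree rooted at F contains: A, B, C, D, E, F, J
Count = 7

Answer: 7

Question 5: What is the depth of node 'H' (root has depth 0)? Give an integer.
Answer: 1

Derivation:
Path from root to H: K -> H
Depth = number of edges = 1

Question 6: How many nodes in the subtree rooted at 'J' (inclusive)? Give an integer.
Answer: 5

Derivation:
Subtree rooted at J contains: A, C, D, E, J
Count = 5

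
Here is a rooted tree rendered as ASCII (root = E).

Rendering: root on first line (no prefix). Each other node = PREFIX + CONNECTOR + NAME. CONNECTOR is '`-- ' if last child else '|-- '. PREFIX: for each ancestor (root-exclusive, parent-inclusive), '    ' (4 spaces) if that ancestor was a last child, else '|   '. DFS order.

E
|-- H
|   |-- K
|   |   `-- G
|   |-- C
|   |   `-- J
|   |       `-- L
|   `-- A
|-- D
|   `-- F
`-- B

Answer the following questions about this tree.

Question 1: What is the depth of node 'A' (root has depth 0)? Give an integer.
Path from root to A: E -> H -> A
Depth = number of edges = 2

Answer: 2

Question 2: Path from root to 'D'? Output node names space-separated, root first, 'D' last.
Answer: E D

Derivation:
Walk down from root: E -> D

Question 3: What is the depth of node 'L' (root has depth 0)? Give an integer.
Answer: 4

Derivation:
Path from root to L: E -> H -> C -> J -> L
Depth = number of edges = 4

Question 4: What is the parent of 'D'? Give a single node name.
Answer: E

Derivation:
Scan adjacency: D appears as child of E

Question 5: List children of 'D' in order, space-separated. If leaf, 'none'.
Answer: F

Derivation:
Node D's children (from adjacency): F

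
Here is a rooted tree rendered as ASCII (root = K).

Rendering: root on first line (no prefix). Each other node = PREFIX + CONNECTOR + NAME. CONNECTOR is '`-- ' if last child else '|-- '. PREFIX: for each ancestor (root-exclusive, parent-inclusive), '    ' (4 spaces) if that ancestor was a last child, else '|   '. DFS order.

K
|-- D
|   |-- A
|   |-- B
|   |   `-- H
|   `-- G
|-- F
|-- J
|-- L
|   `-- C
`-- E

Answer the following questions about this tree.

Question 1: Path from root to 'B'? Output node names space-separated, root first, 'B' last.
Walk down from root: K -> D -> B

Answer: K D B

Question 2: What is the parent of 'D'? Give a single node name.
Answer: K

Derivation:
Scan adjacency: D appears as child of K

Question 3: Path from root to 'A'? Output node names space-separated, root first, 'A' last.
Answer: K D A

Derivation:
Walk down from root: K -> D -> A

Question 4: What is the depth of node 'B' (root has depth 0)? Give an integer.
Path from root to B: K -> D -> B
Depth = number of edges = 2

Answer: 2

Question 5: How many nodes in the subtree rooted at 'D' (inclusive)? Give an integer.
Subtree rooted at D contains: A, B, D, G, H
Count = 5

Answer: 5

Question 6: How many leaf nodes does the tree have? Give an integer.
Answer: 7

Derivation:
Leaves (nodes with no children): A, C, E, F, G, H, J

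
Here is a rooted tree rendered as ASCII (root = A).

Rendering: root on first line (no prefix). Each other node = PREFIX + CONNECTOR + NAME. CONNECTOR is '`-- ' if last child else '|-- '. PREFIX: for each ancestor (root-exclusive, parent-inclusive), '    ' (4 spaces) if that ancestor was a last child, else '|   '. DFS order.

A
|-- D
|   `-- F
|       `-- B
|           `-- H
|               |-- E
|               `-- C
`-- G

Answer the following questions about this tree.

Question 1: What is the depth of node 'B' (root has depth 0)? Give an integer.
Answer: 3

Derivation:
Path from root to B: A -> D -> F -> B
Depth = number of edges = 3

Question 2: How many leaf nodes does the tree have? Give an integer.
Answer: 3

Derivation:
Leaves (nodes with no children): C, E, G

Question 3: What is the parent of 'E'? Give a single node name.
Scan adjacency: E appears as child of H

Answer: H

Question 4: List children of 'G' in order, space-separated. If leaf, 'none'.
Answer: none

Derivation:
Node G's children (from adjacency): (leaf)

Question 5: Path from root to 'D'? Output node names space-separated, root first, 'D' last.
Walk down from root: A -> D

Answer: A D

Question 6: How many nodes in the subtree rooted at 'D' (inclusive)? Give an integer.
Answer: 6

Derivation:
Subtree rooted at D contains: B, C, D, E, F, H
Count = 6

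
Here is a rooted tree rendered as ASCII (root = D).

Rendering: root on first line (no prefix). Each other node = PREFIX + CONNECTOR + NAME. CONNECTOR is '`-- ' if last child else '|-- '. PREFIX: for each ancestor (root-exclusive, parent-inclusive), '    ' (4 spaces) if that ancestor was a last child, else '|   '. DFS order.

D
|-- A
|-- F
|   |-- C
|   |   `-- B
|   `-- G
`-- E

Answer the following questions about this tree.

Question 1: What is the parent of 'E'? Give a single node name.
Scan adjacency: E appears as child of D

Answer: D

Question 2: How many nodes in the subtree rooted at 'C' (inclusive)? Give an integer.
Answer: 2

Derivation:
Subtree rooted at C contains: B, C
Count = 2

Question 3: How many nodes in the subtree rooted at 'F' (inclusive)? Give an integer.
Subtree rooted at F contains: B, C, F, G
Count = 4

Answer: 4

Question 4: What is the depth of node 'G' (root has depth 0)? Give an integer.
Answer: 2

Derivation:
Path from root to G: D -> F -> G
Depth = number of edges = 2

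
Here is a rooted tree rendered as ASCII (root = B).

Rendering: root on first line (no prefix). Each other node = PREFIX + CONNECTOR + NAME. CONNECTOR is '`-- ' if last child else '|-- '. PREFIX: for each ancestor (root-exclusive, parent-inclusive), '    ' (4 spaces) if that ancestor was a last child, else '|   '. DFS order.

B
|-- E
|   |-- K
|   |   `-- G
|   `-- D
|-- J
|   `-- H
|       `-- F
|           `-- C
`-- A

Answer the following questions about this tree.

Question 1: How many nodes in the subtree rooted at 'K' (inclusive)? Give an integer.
Answer: 2

Derivation:
Subtree rooted at K contains: G, K
Count = 2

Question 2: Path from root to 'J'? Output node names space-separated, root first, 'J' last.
Walk down from root: B -> J

Answer: B J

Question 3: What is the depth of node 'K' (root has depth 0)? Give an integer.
Path from root to K: B -> E -> K
Depth = number of edges = 2

Answer: 2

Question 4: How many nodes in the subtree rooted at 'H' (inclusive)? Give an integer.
Answer: 3

Derivation:
Subtree rooted at H contains: C, F, H
Count = 3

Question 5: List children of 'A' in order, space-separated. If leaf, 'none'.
Answer: none

Derivation:
Node A's children (from adjacency): (leaf)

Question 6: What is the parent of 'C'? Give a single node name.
Answer: F

Derivation:
Scan adjacency: C appears as child of F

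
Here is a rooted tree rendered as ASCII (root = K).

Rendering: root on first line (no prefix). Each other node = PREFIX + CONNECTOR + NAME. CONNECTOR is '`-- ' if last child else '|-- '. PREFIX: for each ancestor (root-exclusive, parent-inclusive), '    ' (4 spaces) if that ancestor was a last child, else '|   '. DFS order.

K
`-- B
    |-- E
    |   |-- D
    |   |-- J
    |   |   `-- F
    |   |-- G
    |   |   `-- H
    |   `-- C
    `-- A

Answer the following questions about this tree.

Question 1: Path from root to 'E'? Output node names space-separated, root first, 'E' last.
Answer: K B E

Derivation:
Walk down from root: K -> B -> E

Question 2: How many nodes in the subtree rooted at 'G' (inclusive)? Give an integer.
Answer: 2

Derivation:
Subtree rooted at G contains: G, H
Count = 2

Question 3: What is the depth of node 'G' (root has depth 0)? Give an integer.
Answer: 3

Derivation:
Path from root to G: K -> B -> E -> G
Depth = number of edges = 3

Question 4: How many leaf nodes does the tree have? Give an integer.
Answer: 5

Derivation:
Leaves (nodes with no children): A, C, D, F, H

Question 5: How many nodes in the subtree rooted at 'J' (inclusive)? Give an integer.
Subtree rooted at J contains: F, J
Count = 2

Answer: 2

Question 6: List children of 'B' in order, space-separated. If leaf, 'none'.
Node B's children (from adjacency): E, A

Answer: E A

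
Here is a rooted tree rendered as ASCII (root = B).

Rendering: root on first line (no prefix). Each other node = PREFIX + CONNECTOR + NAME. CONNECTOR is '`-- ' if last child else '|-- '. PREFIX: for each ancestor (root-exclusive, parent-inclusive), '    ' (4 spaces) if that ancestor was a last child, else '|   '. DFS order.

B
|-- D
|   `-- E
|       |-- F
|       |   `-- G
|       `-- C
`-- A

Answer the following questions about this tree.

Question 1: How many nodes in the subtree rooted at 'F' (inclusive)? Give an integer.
Answer: 2

Derivation:
Subtree rooted at F contains: F, G
Count = 2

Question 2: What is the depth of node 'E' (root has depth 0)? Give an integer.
Path from root to E: B -> D -> E
Depth = number of edges = 2

Answer: 2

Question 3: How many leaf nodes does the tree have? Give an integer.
Leaves (nodes with no children): A, C, G

Answer: 3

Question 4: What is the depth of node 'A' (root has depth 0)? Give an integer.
Answer: 1

Derivation:
Path from root to A: B -> A
Depth = number of edges = 1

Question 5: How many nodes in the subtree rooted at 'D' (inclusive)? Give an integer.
Subtree rooted at D contains: C, D, E, F, G
Count = 5

Answer: 5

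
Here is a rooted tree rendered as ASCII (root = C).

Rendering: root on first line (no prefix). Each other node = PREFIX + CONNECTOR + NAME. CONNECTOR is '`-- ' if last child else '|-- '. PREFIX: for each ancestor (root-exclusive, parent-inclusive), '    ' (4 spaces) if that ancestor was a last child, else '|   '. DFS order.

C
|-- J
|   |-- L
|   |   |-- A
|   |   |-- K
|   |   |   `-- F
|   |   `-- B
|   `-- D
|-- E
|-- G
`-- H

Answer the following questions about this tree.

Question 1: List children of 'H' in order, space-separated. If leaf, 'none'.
Node H's children (from adjacency): (leaf)

Answer: none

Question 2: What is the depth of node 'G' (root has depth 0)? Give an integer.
Path from root to G: C -> G
Depth = number of edges = 1

Answer: 1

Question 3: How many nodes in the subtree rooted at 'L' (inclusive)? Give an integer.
Answer: 5

Derivation:
Subtree rooted at L contains: A, B, F, K, L
Count = 5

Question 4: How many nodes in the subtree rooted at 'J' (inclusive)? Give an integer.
Answer: 7

Derivation:
Subtree rooted at J contains: A, B, D, F, J, K, L
Count = 7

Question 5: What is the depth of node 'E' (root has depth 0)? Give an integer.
Path from root to E: C -> E
Depth = number of edges = 1

Answer: 1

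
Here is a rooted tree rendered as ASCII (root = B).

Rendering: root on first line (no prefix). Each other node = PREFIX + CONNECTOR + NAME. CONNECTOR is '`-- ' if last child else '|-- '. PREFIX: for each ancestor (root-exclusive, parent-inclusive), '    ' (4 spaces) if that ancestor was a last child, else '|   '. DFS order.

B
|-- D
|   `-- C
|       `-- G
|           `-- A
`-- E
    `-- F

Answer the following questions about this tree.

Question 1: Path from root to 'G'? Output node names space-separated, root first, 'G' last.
Walk down from root: B -> D -> C -> G

Answer: B D C G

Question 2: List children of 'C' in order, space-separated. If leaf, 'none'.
Answer: G

Derivation:
Node C's children (from adjacency): G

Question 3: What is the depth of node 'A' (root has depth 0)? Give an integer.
Answer: 4

Derivation:
Path from root to A: B -> D -> C -> G -> A
Depth = number of edges = 4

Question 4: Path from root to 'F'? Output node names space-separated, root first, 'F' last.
Answer: B E F

Derivation:
Walk down from root: B -> E -> F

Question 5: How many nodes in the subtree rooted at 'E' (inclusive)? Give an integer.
Subtree rooted at E contains: E, F
Count = 2

Answer: 2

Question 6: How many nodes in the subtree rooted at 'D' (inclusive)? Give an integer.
Answer: 4

Derivation:
Subtree rooted at D contains: A, C, D, G
Count = 4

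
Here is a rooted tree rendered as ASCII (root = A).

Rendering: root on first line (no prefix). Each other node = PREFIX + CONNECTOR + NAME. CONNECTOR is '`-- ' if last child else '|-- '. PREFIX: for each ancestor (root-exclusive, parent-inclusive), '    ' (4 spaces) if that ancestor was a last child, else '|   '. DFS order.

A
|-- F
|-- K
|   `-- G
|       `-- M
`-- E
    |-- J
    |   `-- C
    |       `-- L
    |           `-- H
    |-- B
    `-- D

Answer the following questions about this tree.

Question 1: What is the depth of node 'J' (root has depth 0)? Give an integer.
Path from root to J: A -> E -> J
Depth = number of edges = 2

Answer: 2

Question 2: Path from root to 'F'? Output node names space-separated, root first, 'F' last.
Walk down from root: A -> F

Answer: A F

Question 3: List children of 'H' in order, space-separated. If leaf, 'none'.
Node H's children (from adjacency): (leaf)

Answer: none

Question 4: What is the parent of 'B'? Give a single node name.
Answer: E

Derivation:
Scan adjacency: B appears as child of E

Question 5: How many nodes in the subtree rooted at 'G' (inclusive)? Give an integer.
Answer: 2

Derivation:
Subtree rooted at G contains: G, M
Count = 2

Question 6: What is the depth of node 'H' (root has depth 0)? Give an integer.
Path from root to H: A -> E -> J -> C -> L -> H
Depth = number of edges = 5

Answer: 5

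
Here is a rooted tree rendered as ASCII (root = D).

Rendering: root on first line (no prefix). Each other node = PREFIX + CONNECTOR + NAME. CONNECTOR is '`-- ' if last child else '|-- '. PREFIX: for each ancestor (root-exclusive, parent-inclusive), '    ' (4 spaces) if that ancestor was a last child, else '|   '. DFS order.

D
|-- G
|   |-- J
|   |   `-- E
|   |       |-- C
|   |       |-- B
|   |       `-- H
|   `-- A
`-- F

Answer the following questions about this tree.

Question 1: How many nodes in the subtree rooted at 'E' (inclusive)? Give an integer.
Subtree rooted at E contains: B, C, E, H
Count = 4

Answer: 4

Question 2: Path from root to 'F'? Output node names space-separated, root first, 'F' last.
Answer: D F

Derivation:
Walk down from root: D -> F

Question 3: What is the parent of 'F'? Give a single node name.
Answer: D

Derivation:
Scan adjacency: F appears as child of D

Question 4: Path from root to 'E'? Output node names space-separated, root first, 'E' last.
Walk down from root: D -> G -> J -> E

Answer: D G J E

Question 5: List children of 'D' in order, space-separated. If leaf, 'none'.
Answer: G F

Derivation:
Node D's children (from adjacency): G, F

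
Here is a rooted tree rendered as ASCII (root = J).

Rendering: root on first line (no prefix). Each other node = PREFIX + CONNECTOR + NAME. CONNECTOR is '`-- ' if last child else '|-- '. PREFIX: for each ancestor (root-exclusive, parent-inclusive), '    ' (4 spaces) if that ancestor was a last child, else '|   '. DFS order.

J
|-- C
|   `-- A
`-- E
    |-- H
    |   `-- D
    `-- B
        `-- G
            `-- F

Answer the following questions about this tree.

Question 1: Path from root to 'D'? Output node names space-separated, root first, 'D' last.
Answer: J E H D

Derivation:
Walk down from root: J -> E -> H -> D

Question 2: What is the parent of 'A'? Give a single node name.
Answer: C

Derivation:
Scan adjacency: A appears as child of C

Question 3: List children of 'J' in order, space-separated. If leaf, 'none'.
Node J's children (from adjacency): C, E

Answer: C E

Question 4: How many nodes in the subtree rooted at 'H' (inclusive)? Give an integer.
Subtree rooted at H contains: D, H
Count = 2

Answer: 2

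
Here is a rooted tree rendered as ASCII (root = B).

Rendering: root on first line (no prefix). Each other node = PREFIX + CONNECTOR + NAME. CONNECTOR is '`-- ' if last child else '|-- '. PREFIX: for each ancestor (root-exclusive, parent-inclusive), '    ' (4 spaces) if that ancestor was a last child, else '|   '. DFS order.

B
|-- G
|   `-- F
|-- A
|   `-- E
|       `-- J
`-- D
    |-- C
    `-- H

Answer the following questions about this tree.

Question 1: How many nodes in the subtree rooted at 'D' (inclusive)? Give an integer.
Answer: 3

Derivation:
Subtree rooted at D contains: C, D, H
Count = 3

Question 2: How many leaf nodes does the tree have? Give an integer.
Leaves (nodes with no children): C, F, H, J

Answer: 4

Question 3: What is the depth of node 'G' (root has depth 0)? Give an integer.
Answer: 1

Derivation:
Path from root to G: B -> G
Depth = number of edges = 1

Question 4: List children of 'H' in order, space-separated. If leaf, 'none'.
Answer: none

Derivation:
Node H's children (from adjacency): (leaf)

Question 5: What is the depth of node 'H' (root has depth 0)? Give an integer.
Answer: 2

Derivation:
Path from root to H: B -> D -> H
Depth = number of edges = 2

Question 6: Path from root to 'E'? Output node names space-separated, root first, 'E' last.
Walk down from root: B -> A -> E

Answer: B A E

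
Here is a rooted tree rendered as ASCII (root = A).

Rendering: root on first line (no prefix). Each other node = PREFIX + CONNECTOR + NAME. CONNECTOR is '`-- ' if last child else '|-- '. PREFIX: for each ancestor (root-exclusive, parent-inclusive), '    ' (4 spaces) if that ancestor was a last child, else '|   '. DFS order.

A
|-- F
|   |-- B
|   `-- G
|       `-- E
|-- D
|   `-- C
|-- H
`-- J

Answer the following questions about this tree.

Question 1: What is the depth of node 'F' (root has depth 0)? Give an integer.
Path from root to F: A -> F
Depth = number of edges = 1

Answer: 1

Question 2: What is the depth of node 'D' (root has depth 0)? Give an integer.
Answer: 1

Derivation:
Path from root to D: A -> D
Depth = number of edges = 1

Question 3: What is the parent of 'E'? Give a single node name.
Answer: G

Derivation:
Scan adjacency: E appears as child of G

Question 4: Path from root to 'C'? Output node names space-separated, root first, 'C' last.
Walk down from root: A -> D -> C

Answer: A D C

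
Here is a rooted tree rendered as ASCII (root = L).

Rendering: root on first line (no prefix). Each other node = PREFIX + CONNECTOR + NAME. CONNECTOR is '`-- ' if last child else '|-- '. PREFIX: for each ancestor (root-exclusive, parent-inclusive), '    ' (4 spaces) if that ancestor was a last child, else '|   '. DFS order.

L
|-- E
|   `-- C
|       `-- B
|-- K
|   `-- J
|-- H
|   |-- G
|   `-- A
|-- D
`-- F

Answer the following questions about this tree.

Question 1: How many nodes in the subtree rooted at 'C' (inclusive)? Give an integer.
Subtree rooted at C contains: B, C
Count = 2

Answer: 2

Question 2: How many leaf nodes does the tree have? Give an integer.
Answer: 6

Derivation:
Leaves (nodes with no children): A, B, D, F, G, J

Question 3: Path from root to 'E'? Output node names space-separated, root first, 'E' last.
Answer: L E

Derivation:
Walk down from root: L -> E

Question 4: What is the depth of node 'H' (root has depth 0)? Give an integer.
Path from root to H: L -> H
Depth = number of edges = 1

Answer: 1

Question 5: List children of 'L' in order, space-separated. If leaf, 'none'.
Node L's children (from adjacency): E, K, H, D, F

Answer: E K H D F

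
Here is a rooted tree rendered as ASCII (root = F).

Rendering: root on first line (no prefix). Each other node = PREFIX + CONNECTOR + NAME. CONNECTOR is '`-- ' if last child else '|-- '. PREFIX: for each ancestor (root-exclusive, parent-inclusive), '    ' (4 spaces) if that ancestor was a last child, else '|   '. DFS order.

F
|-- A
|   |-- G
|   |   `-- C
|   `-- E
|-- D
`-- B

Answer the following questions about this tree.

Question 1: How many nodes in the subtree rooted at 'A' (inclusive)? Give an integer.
Subtree rooted at A contains: A, C, E, G
Count = 4

Answer: 4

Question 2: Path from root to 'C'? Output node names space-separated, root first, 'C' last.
Walk down from root: F -> A -> G -> C

Answer: F A G C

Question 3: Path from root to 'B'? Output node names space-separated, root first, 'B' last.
Walk down from root: F -> B

Answer: F B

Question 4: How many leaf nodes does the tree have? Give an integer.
Leaves (nodes with no children): B, C, D, E

Answer: 4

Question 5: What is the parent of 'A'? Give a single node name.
Answer: F

Derivation:
Scan adjacency: A appears as child of F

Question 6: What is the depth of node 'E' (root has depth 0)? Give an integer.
Path from root to E: F -> A -> E
Depth = number of edges = 2

Answer: 2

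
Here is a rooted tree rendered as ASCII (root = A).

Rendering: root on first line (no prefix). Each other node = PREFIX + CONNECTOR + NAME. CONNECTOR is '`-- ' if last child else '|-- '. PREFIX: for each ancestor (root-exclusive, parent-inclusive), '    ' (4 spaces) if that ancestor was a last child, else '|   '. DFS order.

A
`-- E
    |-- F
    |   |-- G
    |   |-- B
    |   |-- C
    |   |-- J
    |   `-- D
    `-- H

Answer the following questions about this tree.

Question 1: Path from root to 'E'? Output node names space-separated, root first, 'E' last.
Walk down from root: A -> E

Answer: A E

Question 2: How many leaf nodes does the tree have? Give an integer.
Leaves (nodes with no children): B, C, D, G, H, J

Answer: 6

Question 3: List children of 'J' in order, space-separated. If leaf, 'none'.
Node J's children (from adjacency): (leaf)

Answer: none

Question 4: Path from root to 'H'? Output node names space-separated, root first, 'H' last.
Answer: A E H

Derivation:
Walk down from root: A -> E -> H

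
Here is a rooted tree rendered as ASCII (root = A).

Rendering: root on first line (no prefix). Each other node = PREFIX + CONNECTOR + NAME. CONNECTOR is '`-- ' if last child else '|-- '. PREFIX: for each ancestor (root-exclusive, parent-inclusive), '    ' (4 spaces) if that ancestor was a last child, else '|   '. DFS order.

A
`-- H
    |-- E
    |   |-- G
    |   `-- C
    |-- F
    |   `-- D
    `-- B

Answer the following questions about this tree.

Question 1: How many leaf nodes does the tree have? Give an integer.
Answer: 4

Derivation:
Leaves (nodes with no children): B, C, D, G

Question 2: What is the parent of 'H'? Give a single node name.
Answer: A

Derivation:
Scan adjacency: H appears as child of A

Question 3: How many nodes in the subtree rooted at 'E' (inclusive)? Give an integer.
Subtree rooted at E contains: C, E, G
Count = 3

Answer: 3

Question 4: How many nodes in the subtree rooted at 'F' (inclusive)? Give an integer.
Subtree rooted at F contains: D, F
Count = 2

Answer: 2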